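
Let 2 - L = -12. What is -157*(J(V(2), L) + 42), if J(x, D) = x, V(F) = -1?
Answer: -6437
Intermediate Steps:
L = 14 (L = 2 - 1*(-12) = 2 + 12 = 14)
-157*(J(V(2), L) + 42) = -157*(-1 + 42) = -157*41 = -6437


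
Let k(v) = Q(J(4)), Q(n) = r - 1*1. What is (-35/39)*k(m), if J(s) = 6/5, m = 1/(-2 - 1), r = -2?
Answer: 35/13 ≈ 2.6923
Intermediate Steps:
m = -⅓ (m = 1/(-3) = -⅓ ≈ -0.33333)
J(s) = 6/5 (J(s) = 6*(⅕) = 6/5)
Q(n) = -3 (Q(n) = -2 - 1*1 = -2 - 1 = -3)
k(v) = -3
(-35/39)*k(m) = -35/39*(-3) = 35/13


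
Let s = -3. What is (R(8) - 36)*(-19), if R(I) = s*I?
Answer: 1140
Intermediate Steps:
R(I) = -3*I
(R(8) - 36)*(-19) = (-3*8 - 36)*(-19) = (-24 - 36)*(-19) = -60*(-19) = 1140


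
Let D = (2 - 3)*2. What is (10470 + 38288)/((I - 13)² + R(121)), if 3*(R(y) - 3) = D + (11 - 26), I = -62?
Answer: 146274/16867 ≈ 8.6722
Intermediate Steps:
D = -2 (D = -1*2 = -2)
R(y) = -8/3 (R(y) = 3 + (-2 + (11 - 26))/3 = 3 + (-2 - 15)/3 = 3 + (⅓)*(-17) = 3 - 17/3 = -8/3)
(10470 + 38288)/((I - 13)² + R(121)) = (10470 + 38288)/((-62 - 13)² - 8/3) = 48758/((-75)² - 8/3) = 48758/(5625 - 8/3) = 48758/(16867/3) = 48758*(3/16867) = 146274/16867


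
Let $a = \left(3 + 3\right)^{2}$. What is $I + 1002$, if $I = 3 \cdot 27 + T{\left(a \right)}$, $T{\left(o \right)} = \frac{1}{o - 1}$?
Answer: $\frac{37906}{35} \approx 1083.0$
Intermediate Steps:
$a = 36$ ($a = 6^{2} = 36$)
$T{\left(o \right)} = \frac{1}{-1 + o}$
$I = \frac{2836}{35}$ ($I = 3 \cdot 27 + \frac{1}{-1 + 36} = 81 + \frac{1}{35} = \frac{2836}{35} \approx 81.029$)
$I + 1002 = \frac{2836}{35} + 1002 = \frac{37906}{35}$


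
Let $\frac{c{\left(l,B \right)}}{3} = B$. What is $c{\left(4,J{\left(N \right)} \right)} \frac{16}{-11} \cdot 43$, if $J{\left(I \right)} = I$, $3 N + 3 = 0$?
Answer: $\frac{2064}{11} \approx 187.64$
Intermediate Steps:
$N = -1$ ($N = -1 + \frac{1}{3} \cdot 0 = -1 + 0 = -1$)
$c{\left(l,B \right)} = 3 B$
$c{\left(4,J{\left(N \right)} \right)} \frac{16}{-11} \cdot 43 = 3 \left(-1\right) \frac{16}{-11} \cdot 43 = - 3 \cdot 16 \left(- \frac{1}{11}\right) 43 = \left(-3\right) \left(- \frac{16}{11}\right) 43 = \frac{48}{11} \cdot 43 = \frac{2064}{11}$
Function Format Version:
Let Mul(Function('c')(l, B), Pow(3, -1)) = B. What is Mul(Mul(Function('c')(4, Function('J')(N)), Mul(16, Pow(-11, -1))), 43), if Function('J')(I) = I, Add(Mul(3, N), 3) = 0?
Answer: Rational(2064, 11) ≈ 187.64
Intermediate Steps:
N = -1 (N = Add(-1, Mul(Rational(1, 3), 0)) = Add(-1, 0) = -1)
Function('c')(l, B) = Mul(3, B)
Mul(Mul(Function('c')(4, Function('J')(N)), Mul(16, Pow(-11, -1))), 43) = Mul(Mul(Mul(3, -1), Mul(16, Pow(-11, -1))), 43) = Mul(Mul(-3, Mul(16, Rational(-1, 11))), 43) = Mul(Mul(-3, Rational(-16, 11)), 43) = Mul(Rational(48, 11), 43) = Rational(2064, 11)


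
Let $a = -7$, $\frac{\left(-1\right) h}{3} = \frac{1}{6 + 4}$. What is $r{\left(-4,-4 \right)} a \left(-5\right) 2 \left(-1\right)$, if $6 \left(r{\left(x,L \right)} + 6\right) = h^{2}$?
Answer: $\frac{8379}{20} \approx 418.95$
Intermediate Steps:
$h = - \frac{3}{10}$ ($h = - \frac{3}{6 + 4} = - \frac{3}{10} \approx -0.3$)
$r{\left(x,L \right)} = - \frac{1197}{200}$ ($r{\left(x,L \right)} = -6 + \frac{\left(- \frac{3}{10}\right)^{2}}{6} = -6 + \frac{1}{6} \cdot \frac{9}{100} = -6 + \frac{3}{200} = - \frac{1197}{200}$)
$r{\left(-4,-4 \right)} a \left(-5\right) 2 \left(-1\right) = \left(- \frac{1197}{200}\right) \left(-7\right) \left(-5\right) 2 \left(-1\right) = \frac{8379 \left(\left(-10\right) \left(-1\right)\right)}{200} = \frac{8379}{200} \cdot 10 = \frac{8379}{20}$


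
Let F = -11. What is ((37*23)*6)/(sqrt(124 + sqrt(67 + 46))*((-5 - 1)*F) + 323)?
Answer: 5106/(323 + 66*sqrt(124 + sqrt(113))) ≈ 4.6896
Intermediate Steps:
((37*23)*6)/(sqrt(124 + sqrt(67 + 46))*((-5 - 1)*F) + 323) = ((37*23)*6)/(sqrt(124 + sqrt(67 + 46))*((-5 - 1)*(-11)) + 323) = (851*6)/(sqrt(124 + sqrt(113))*(-6*(-11)) + 323) = 5106/(sqrt(124 + sqrt(113))*66 + 323) = 5106/(66*sqrt(124 + sqrt(113)) + 323) = 5106/(323 + 66*sqrt(124 + sqrt(113)))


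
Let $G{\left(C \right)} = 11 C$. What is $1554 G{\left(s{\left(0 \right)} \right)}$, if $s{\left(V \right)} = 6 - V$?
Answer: $102564$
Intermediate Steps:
$1554 G{\left(s{\left(0 \right)} \right)} = 1554 \cdot 11 \left(6 - 0\right) = 1554 \cdot 11 \left(6 + 0\right) = 1554 \cdot 11 \cdot 6 = 1554 \cdot 66 = 102564$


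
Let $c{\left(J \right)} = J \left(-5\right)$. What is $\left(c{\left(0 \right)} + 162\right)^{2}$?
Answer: $26244$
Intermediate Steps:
$c{\left(J \right)} = - 5 J$
$\left(c{\left(0 \right)} + 162\right)^{2} = \left(\left(-5\right) 0 + 162\right)^{2} = \left(0 + 162\right)^{2} = 162^{2} = 26244$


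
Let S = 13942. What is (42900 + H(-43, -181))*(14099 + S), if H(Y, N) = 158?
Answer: 1207389378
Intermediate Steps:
(42900 + H(-43, -181))*(14099 + S) = (42900 + 158)*(14099 + 13942) = 43058*28041 = 1207389378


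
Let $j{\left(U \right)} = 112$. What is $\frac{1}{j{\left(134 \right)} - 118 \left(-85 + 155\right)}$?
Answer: $- \frac{1}{8148} \approx -0.00012273$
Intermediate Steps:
$\frac{1}{j{\left(134 \right)} - 118 \left(-85 + 155\right)} = \frac{1}{112 - 118 \left(-85 + 155\right)} = \frac{1}{112 - 8260} = \frac{1}{-8148} = - \frac{1}{8148}$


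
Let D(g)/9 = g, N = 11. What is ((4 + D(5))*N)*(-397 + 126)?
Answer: -146069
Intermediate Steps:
D(g) = 9*g
((4 + D(5))*N)*(-397 + 126) = ((4 + 9*5)*11)*(-397 + 126) = ((4 + 45)*11)*(-271) = (49*11)*(-271) = 539*(-271) = -146069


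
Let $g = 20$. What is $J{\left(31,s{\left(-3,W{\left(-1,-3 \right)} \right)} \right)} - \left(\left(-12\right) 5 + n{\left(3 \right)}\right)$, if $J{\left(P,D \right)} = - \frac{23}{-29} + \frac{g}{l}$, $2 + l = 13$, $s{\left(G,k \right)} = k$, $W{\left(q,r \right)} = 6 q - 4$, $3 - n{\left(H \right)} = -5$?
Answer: $\frac{17421}{319} \approx 54.611$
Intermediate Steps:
$n{\left(H \right)} = 8$ ($n{\left(H \right)} = 3 - -5 = 3 + 5 = 8$)
$W{\left(q,r \right)} = -4 + 6 q$
$l = 11$ ($l = -2 + 13 = 11$)
$J{\left(P,D \right)} = \frac{833}{319}$ ($J{\left(P,D \right)} = - \frac{23}{-29} + \frac{20}{11} = \left(-23\right) \left(- \frac{1}{29}\right) + 20 \cdot \frac{1}{11} = \frac{23}{29} + \frac{20}{11} = \frac{833}{319}$)
$J{\left(31,s{\left(-3,W{\left(-1,-3 \right)} \right)} \right)} - \left(\left(-12\right) 5 + n{\left(3 \right)}\right) = \frac{833}{319} - \left(\left(-12\right) 5 + 8\right) = \frac{833}{319} - \left(-60 + 8\right) = \frac{833}{319} - -52 = \frac{833}{319} + 52 = \frac{17421}{319}$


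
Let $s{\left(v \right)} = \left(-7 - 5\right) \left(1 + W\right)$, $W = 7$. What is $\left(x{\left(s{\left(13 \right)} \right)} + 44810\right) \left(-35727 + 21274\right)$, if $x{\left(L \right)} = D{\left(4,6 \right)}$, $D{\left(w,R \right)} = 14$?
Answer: $-647841272$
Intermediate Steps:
$s{\left(v \right)} = -96$ ($s{\left(v \right)} = \left(-7 - 5\right) \left(1 + 7\right) = \left(-12\right) 8 = -96$)
$x{\left(L \right)} = 14$
$\left(x{\left(s{\left(13 \right)} \right)} + 44810\right) \left(-35727 + 21274\right) = \left(14 + 44810\right) \left(-35727 + 21274\right) = 44824 \left(-14453\right) = -647841272$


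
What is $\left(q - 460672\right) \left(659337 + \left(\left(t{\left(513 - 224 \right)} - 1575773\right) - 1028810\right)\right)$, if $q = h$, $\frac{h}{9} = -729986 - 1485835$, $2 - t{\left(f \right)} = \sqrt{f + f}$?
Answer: $39688931991884 + 346852037 \sqrt{2} \approx 3.9689 \cdot 10^{13}$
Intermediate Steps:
$t{\left(f \right)} = 2 - \sqrt{2} \sqrt{f}$ ($t{\left(f \right)} = 2 - \sqrt{f + f} = 2 - \sqrt{2 f} = 2 - \sqrt{2} \sqrt{f}$)
$h = -19942389$ ($h = 9 \left(-729986 - 1485835\right) = 9 \left(-2215821\right) = -19942389$)
$q = -19942389$
$\left(q - 460672\right) \left(659337 + \left(\left(t{\left(513 - 224 \right)} - 1575773\right) - 1028810\right)\right) = \left(-19942389 - 460672\right) \left(659337 - \left(2604581 + \sqrt{2} \sqrt{513 - 224}\right)\right) = - 20403061 \left(659337 - \left(2604581 + \sqrt{2} \sqrt{289}\right)\right) = - 20403061 \left(659337 - \left(2604581 + \sqrt{2} \cdot 17\right)\right) = - 20403061 \left(659337 - \left(2604581 + 17 \sqrt{2}\right)\right) = - 20403061 \left(-1945244 - 17 \sqrt{2}\right) = 39688931991884 + 346852037 \sqrt{2}$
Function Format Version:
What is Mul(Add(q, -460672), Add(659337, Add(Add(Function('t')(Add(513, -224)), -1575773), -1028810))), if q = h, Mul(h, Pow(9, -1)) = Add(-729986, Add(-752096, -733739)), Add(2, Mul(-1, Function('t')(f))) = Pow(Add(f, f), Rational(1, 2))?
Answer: Add(39688931991884, Mul(346852037, Pow(2, Rational(1, 2)))) ≈ 3.9689e+13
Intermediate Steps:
Function('t')(f) = Add(2, Mul(-1, Pow(2, Rational(1, 2)), Pow(f, Rational(1, 2)))) (Function('t')(f) = Add(2, Mul(-1, Pow(Add(f, f), Rational(1, 2)))) = Add(2, Mul(-1, Pow(Mul(2, f), Rational(1, 2)))) = Add(2, Mul(-1, Mul(Pow(2, Rational(1, 2)), Pow(f, Rational(1, 2))))) = Add(2, Mul(-1, Pow(2, Rational(1, 2)), Pow(f, Rational(1, 2)))))
h = -19942389 (h = Mul(9, Add(-729986, Add(-752096, -733739))) = Mul(9, Add(-729986, -1485835)) = Mul(9, -2215821) = -19942389)
q = -19942389
Mul(Add(q, -460672), Add(659337, Add(Add(Function('t')(Add(513, -224)), -1575773), -1028810))) = Mul(Add(-19942389, -460672), Add(659337, Add(Add(Add(2, Mul(-1, Pow(2, Rational(1, 2)), Pow(Add(513, -224), Rational(1, 2)))), -1575773), -1028810))) = Mul(-20403061, Add(659337, Add(Add(Add(2, Mul(-1, Pow(2, Rational(1, 2)), Pow(289, Rational(1, 2)))), -1575773), -1028810))) = Mul(-20403061, Add(659337, Add(Add(Add(2, Mul(-1, Pow(2, Rational(1, 2)), 17)), -1575773), -1028810))) = Mul(-20403061, Add(659337, Add(Add(Add(2, Mul(-17, Pow(2, Rational(1, 2)))), -1575773), -1028810))) = Mul(-20403061, Add(659337, Add(Add(-1575771, Mul(-17, Pow(2, Rational(1, 2)))), -1028810))) = Mul(-20403061, Add(659337, Add(-2604581, Mul(-17, Pow(2, Rational(1, 2)))))) = Mul(-20403061, Add(-1945244, Mul(-17, Pow(2, Rational(1, 2))))) = Add(39688931991884, Mul(346852037, Pow(2, Rational(1, 2))))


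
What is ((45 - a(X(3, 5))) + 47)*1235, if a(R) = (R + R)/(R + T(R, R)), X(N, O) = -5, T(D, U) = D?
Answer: 112385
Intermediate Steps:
a(R) = 1 (a(R) = (R + R)/(R + R) = (2*R)/((2*R)) = (2*R)*(1/(2*R)) = 1)
((45 - a(X(3, 5))) + 47)*1235 = ((45 - 1*1) + 47)*1235 = ((45 - 1) + 47)*1235 = (44 + 47)*1235 = 91*1235 = 112385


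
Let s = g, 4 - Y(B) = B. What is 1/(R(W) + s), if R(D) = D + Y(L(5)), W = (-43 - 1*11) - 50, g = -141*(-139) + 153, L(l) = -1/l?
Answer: 5/98261 ≈ 5.0885e-5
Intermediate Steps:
Y(B) = 4 - B
g = 19752 (g = 19599 + 153 = 19752)
W = -104 (W = (-43 - 11) - 50 = -54 - 50 = -104)
R(D) = 21/5 + D (R(D) = D + (4 - (-1)/5) = D + (4 - 1*(-⅕)) = D + (4 + ⅕) = D + 21/5 = 21/5 + D)
s = 19752
1/(R(W) + s) = 1/((21/5 - 104) + 19752) = 1/(-499/5 + 19752) = 1/(98261/5) = 5/98261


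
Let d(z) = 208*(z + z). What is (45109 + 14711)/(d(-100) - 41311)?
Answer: -19940/27637 ≈ -0.72150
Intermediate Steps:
d(z) = 416*z (d(z) = 208*(2*z) = 416*z)
(45109 + 14711)/(d(-100) - 41311) = (45109 + 14711)/(416*(-100) - 41311) = 59820/(-41600 - 41311) = 59820/(-82911) = 59820*(-1/82911) = -19940/27637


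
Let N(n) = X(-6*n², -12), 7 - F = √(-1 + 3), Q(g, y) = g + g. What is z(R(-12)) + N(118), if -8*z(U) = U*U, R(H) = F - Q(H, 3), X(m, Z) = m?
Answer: -669315/8 + 31*√2/4 ≈ -83653.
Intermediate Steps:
Q(g, y) = 2*g
F = 7 - √2 (F = 7 - √(-1 + 3) = 7 - √2 ≈ 5.5858)
N(n) = -6*n²
R(H) = 7 - √2 - 2*H (R(H) = (7 - √2) - 2*H = 7 - √2 - 2*H)
z(U) = -U²/8 (z(U) = -U*U/8 = -U²/8)
z(R(-12)) + N(118) = -(7 - √2 - 2*(-12))²/8 - 6*118² = -(7 - √2 + 24)²/8 - 6*13924 = -(31 - √2)²/8 - 83544 = -83544 - (31 - √2)²/8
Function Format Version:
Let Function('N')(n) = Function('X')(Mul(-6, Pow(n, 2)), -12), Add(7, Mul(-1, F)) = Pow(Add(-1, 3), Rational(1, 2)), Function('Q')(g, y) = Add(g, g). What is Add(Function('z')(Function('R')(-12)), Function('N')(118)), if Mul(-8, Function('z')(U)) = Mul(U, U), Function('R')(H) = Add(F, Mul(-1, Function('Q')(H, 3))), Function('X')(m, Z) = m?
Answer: Add(Rational(-669315, 8), Mul(Rational(31, 4), Pow(2, Rational(1, 2)))) ≈ -83653.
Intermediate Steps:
Function('Q')(g, y) = Mul(2, g)
F = Add(7, Mul(-1, Pow(2, Rational(1, 2)))) (F = Add(7, Mul(-1, Pow(Add(-1, 3), Rational(1, 2)))) = Add(7, Mul(-1, Pow(2, Rational(1, 2)))) ≈ 5.5858)
Function('N')(n) = Mul(-6, Pow(n, 2))
Function('R')(H) = Add(7, Mul(-1, Pow(2, Rational(1, 2))), Mul(-2, H)) (Function('R')(H) = Add(Add(7, Mul(-1, Pow(2, Rational(1, 2)))), Mul(-1, Mul(2, H))) = Add(Add(7, Mul(-1, Pow(2, Rational(1, 2)))), Mul(-2, H)) = Add(7, Mul(-1, Pow(2, Rational(1, 2))), Mul(-2, H)))
Function('z')(U) = Mul(Rational(-1, 8), Pow(U, 2)) (Function('z')(U) = Mul(Rational(-1, 8), Mul(U, U)) = Mul(Rational(-1, 8), Pow(U, 2)))
Add(Function('z')(Function('R')(-12)), Function('N')(118)) = Add(Mul(Rational(-1, 8), Pow(Add(7, Mul(-1, Pow(2, Rational(1, 2))), Mul(-2, -12)), 2)), Mul(-6, Pow(118, 2))) = Add(Mul(Rational(-1, 8), Pow(Add(7, Mul(-1, Pow(2, Rational(1, 2))), 24), 2)), Mul(-6, 13924)) = Add(Mul(Rational(-1, 8), Pow(Add(31, Mul(-1, Pow(2, Rational(1, 2)))), 2)), -83544) = Add(-83544, Mul(Rational(-1, 8), Pow(Add(31, Mul(-1, Pow(2, Rational(1, 2)))), 2)))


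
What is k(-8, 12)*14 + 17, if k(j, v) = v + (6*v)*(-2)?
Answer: -1831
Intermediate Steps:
k(j, v) = -11*v (k(j, v) = v - 12*v = -11*v)
k(-8, 12)*14 + 17 = -11*12*14 + 17 = -132*14 + 17 = -1848 + 17 = -1831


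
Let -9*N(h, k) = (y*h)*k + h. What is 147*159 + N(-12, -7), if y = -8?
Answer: 23449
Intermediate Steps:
N(h, k) = -h/9 + 8*h*k/9 (N(h, k) = -((-8*h)*k + h)/9 = -(-8*h*k + h)/9 = -(h - 8*h*k)/9 = -h/9 + 8*h*k/9)
147*159 + N(-12, -7) = 147*159 + (1/9)*(-12)*(-1 + 8*(-7)) = 23373 + (1/9)*(-12)*(-1 - 56) = 23373 + (1/9)*(-12)*(-57) = 23373 + 76 = 23449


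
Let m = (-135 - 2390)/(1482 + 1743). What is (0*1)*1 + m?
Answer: -101/129 ≈ -0.78295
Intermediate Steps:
m = -101/129 (m = -2525/3225 = -2525*1/3225 = -101/129 ≈ -0.78295)
(0*1)*1 + m = (0*1)*1 - 101/129 = 0*1 - 101/129 = 0 - 101/129 = -101/129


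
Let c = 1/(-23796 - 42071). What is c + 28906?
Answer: 1903951501/65867 ≈ 28906.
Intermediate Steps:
c = -1/65867 (c = 1/(-65867) = -1/65867 ≈ -1.5182e-5)
c + 28906 = -1/65867 + 28906 = 1903951501/65867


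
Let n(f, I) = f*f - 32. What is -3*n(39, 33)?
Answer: -4467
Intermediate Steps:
n(f, I) = -32 + f² (n(f, I) = f² - 32 = -32 + f²)
-3*n(39, 33) = -3*(-32 + 39²) = -3*(-32 + 1521) = -3*1489 = -4467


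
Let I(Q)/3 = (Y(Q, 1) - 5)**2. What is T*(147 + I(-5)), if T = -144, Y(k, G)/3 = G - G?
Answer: -31968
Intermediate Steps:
Y(k, G) = 0 (Y(k, G) = 3*(G - G) = 3*0 = 0)
I(Q) = 75 (I(Q) = 3*(0 - 5)**2 = 3*(-5)**2 = 3*25 = 75)
T*(147 + I(-5)) = -144*(147 + 75) = -144*222 = -31968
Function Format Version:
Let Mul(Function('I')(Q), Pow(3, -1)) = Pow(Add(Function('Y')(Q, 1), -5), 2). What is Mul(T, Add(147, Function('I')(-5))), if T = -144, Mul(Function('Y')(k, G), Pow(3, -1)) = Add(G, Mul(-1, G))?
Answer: -31968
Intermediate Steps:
Function('Y')(k, G) = 0 (Function('Y')(k, G) = Mul(3, Add(G, Mul(-1, G))) = Mul(3, 0) = 0)
Function('I')(Q) = 75 (Function('I')(Q) = Mul(3, Pow(Add(0, -5), 2)) = Mul(3, Pow(-5, 2)) = Mul(3, 25) = 75)
Mul(T, Add(147, Function('I')(-5))) = Mul(-144, Add(147, 75)) = Mul(-144, 222) = -31968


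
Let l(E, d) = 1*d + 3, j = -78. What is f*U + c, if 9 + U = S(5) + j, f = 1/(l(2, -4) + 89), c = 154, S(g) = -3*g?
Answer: 6725/44 ≈ 152.84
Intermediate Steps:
l(E, d) = 3 + d (l(E, d) = d + 3 = 3 + d)
f = 1/88 (f = 1/((3 - 4) + 89) = 1/(-1 + 89) = 1/88 ≈ 0.011364)
U = -102 (U = -9 + (-3*5 - 78) = -9 + (-15 - 78) = -9 - 93 = -102)
f*U + c = (1/88)*(-102) + 154 = -51/44 + 154 = 6725/44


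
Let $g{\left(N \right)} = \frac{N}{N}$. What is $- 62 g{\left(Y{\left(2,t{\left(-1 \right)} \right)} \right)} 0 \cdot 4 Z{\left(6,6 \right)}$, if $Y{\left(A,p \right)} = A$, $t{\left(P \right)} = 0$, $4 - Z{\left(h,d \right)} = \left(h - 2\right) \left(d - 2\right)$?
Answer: $0$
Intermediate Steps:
$Z{\left(h,d \right)} = 4 - \left(-2 + d\right) \left(-2 + h\right)$ ($Z{\left(h,d \right)} = 4 - \left(h - 2\right) \left(d - 2\right) = 4 - \left(-2 + h\right) \left(-2 + d\right) = 4 - \left(-2 + d\right) \left(-2 + h\right)$)
$g{\left(N \right)} = 1$
$- 62 g{\left(Y{\left(2,t{\left(-1 \right)} \right)} \right)} 0 \cdot 4 Z{\left(6,6 \right)} = \left(-62\right) 1 \cdot 0 \cdot 4 \left(2 \cdot 6 + 2 \cdot 6 - 6 \cdot 6\right) = - 62 \cdot 0 \left(12 + 12 - 36\right) = - 62 \cdot 0 \left(-12\right) = \left(-62\right) 0 = 0$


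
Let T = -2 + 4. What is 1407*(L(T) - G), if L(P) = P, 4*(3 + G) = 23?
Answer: -4221/4 ≈ -1055.3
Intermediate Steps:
G = 11/4 (G = -3 + (1/4)*23 = -3 + 23/4 = 11/4 ≈ 2.7500)
T = 2
1407*(L(T) - G) = 1407*(2 - 1*11/4) = 1407*(2 - 11/4) = 1407*(-3/4) = -4221/4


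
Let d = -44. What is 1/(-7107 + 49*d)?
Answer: -1/9263 ≈ -0.00010796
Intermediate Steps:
1/(-7107 + 49*d) = 1/(-7107 + 49*(-44)) = 1/(-7107 - 2156) = 1/(-9263) = -1/9263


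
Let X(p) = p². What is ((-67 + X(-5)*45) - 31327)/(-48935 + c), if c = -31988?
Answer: 30269/80923 ≈ 0.37405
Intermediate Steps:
((-67 + X(-5)*45) - 31327)/(-48935 + c) = ((-67 + (-5)²*45) - 31327)/(-48935 - 31988) = ((-67 + 25*45) - 31327)/(-80923) = ((-67 + 1125) - 31327)*(-1/80923) = (1058 - 31327)*(-1/80923) = -30269*(-1/80923) = 30269/80923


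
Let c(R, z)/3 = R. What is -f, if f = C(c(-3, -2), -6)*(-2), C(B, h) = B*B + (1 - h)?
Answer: 176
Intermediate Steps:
c(R, z) = 3*R
C(B, h) = 1 + B² - h (C(B, h) = B² + (1 - h) = 1 + B² - h)
f = -176 (f = (1 + (3*(-3))² - 1*(-6))*(-2) = (1 + (-9)² + 6)*(-2) = (1 + 81 + 6)*(-2) = 88*(-2) = -176)
-f = -1*(-176) = 176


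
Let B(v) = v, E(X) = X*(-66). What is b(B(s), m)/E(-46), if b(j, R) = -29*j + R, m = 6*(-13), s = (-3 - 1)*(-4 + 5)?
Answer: 19/1518 ≈ 0.012516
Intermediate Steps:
E(X) = -66*X
s = -4 (s = -4*1 = -4)
m = -78
b(j, R) = R - 29*j
b(B(s), m)/E(-46) = (-78 - 29*(-4))/((-66*(-46))) = (-78 + 116)/3036 = 38*(1/3036) = 19/1518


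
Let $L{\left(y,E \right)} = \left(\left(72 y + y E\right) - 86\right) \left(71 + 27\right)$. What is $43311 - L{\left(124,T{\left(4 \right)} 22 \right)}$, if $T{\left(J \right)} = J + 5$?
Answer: $-3229301$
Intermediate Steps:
$T{\left(J \right)} = 5 + J$
$L{\left(y,E \right)} = -8428 + 7056 y + 98 E y$ ($L{\left(y,E \right)} = \left(\left(72 y + E y\right) - 86\right) 98 = \left(-86 + 72 y + E y\right) 98 = -8428 + 7056 y + 98 E y$)
$43311 - L{\left(124,T{\left(4 \right)} 22 \right)} = 43311 - \left(-8428 + 7056 \cdot 124 + 98 \left(5 + 4\right) 22 \cdot 124\right) = 43311 - \left(-8428 + 874944 + 98 \cdot 9 \cdot 22 \cdot 124\right) = 43311 - \left(-8428 + 874944 + 98 \cdot 198 \cdot 124\right) = 43311 - \left(-8428 + 874944 + 2406096\right) = 43311 - 3272612 = -3229301$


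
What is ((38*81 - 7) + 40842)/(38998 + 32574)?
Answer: 43913/71572 ≈ 0.61355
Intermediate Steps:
((38*81 - 7) + 40842)/(38998 + 32574) = ((3078 - 7) + 40842)/71572 = (3071 + 40842)*(1/71572) = 43913*(1/71572) = 43913/71572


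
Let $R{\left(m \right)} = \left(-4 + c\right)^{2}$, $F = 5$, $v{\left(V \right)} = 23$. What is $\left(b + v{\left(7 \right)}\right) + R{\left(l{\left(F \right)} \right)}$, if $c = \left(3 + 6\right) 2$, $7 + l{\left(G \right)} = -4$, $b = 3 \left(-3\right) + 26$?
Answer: $236$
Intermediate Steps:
$b = 17$ ($b = -9 + 26 = 17$)
$l{\left(G \right)} = -11$ ($l{\left(G \right)} = -7 - 4 = -11$)
$c = 18$ ($c = 9 \cdot 2 = 18$)
$R{\left(m \right)} = 196$ ($R{\left(m \right)} = \left(-4 + 18\right)^{2} = 14^{2} = 196$)
$\left(b + v{\left(7 \right)}\right) + R{\left(l{\left(F \right)} \right)} = \left(17 + 23\right) + 196 = 40 + 196 = 236$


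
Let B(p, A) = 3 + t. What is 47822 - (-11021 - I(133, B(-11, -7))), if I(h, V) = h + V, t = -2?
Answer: 58977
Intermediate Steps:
B(p, A) = 1 (B(p, A) = 3 - 2 = 1)
I(h, V) = V + h
47822 - (-11021 - I(133, B(-11, -7))) = 47822 - (-11021 - (1 + 133)) = 47822 - (-11021 - 1*134) = 47822 - (-11021 - 134) = 47822 - 1*(-11155) = 47822 + 11155 = 58977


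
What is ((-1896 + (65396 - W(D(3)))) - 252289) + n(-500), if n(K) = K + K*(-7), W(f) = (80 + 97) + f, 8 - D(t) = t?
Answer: -185971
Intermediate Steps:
D(t) = 8 - t
W(f) = 177 + f
n(K) = -6*K (n(K) = K - 7*K = -6*K)
((-1896 + (65396 - W(D(3)))) - 252289) + n(-500) = ((-1896 + (65396 - (177 + (8 - 1*3)))) - 252289) - 6*(-500) = ((-1896 + (65396 - (177 + (8 - 3)))) - 252289) + 3000 = ((-1896 + (65396 - (177 + 5))) - 252289) + 3000 = ((-1896 + (65396 - 1*182)) - 252289) + 3000 = ((-1896 + (65396 - 182)) - 252289) + 3000 = ((-1896 + 65214) - 252289) + 3000 = (63318 - 252289) + 3000 = -188971 + 3000 = -185971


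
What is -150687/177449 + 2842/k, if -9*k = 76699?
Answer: -2299476105/1944308693 ≈ -1.1827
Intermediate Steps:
k = -76699/9 (k = -⅑*76699 = -76699/9 ≈ -8522.1)
-150687/177449 + 2842/k = -150687/177449 + 2842/(-76699/9) = -150687*1/177449 + 2842*(-9/76699) = -150687/177449 - 3654/10957 = -2299476105/1944308693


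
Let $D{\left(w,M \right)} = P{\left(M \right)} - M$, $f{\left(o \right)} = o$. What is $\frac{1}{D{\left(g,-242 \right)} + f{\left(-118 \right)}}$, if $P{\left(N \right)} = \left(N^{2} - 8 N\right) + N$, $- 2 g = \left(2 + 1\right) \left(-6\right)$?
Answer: $\frac{1}{60382} \approx 1.6561 \cdot 10^{-5}$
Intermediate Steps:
$g = 9$ ($g = - \frac{\left(2 + 1\right) \left(-6\right)}{2} = - \frac{3 \left(-6\right)}{2} = \left(- \frac{1}{2}\right) \left(-18\right) = 9$)
$P{\left(N \right)} = N^{2} - 7 N$
$D{\left(w,M \right)} = - M + M \left(-7 + M\right)$ ($D{\left(w,M \right)} = M \left(-7 + M\right) - M = - M + M \left(-7 + M\right)$)
$\frac{1}{D{\left(g,-242 \right)} + f{\left(-118 \right)}} = \frac{1}{- 242 \left(-8 - 242\right) - 118} = \frac{1}{\left(-242\right) \left(-250\right) - 118} = \frac{1}{60500 - 118} = \frac{1}{60382}$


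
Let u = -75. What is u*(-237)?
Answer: 17775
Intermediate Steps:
u*(-237) = -75*(-237) = 17775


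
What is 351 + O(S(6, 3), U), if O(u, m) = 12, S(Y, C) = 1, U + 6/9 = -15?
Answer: 363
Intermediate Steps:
U = -47/3 (U = -⅔ - 15 = -47/3 ≈ -15.667)
351 + O(S(6, 3), U) = 351 + 12 = 363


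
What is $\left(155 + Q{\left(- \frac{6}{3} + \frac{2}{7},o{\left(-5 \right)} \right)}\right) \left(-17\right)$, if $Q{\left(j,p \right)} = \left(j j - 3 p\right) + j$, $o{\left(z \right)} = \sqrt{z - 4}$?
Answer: $- \frac{130135}{49} + 153 i \approx -2655.8 + 153.0 i$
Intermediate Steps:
$o{\left(z \right)} = \sqrt{-4 + z}$
$Q{\left(j,p \right)} = j + j^{2} - 3 p$ ($Q{\left(j,p \right)} = \left(j^{2} - 3 p\right) + j = j + j^{2} - 3 p$)
$\left(155 + Q{\left(- \frac{6}{3} + \frac{2}{7},o{\left(-5 \right)} \right)}\right) \left(-17\right) = \left(155 + \left(\left(- \frac{6}{3} + \frac{2}{7}\right) + \left(- \frac{6}{3} + \frac{2}{7}\right)^{2} - 3 \sqrt{-4 - 5}\right)\right) \left(-17\right) = \left(155 + \left(\left(\left(-6\right) \frac{1}{3} + 2 \cdot \frac{1}{7}\right) + \left(\left(-6\right) \frac{1}{3} + 2 \cdot \frac{1}{7}\right)^{2} - 3 \sqrt{-9}\right)\right) \left(-17\right) = \left(155 + \left(\left(-2 + \frac{2}{7}\right) + \left(-2 + \frac{2}{7}\right)^{2} - 3 \cdot 3 i\right)\right) \left(-17\right) = \left(155 - \left(\frac{12}{7} - \frac{144}{49} + 9 i\right)\right) \left(-17\right) = \left(155 - \left(- \frac{60}{49} + 9 i\right)\right) \left(-17\right) = \left(155 + \left(\frac{60}{49} - 9 i\right)\right) \left(-17\right) = \left(\frac{7655}{49} - 9 i\right) \left(-17\right) = - \frac{130135}{49} + 153 i$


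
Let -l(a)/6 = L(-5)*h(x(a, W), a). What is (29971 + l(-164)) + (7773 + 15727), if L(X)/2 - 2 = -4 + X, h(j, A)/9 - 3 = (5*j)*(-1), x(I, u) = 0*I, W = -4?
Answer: 55739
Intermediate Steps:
x(I, u) = 0
h(j, A) = 27 - 45*j (h(j, A) = 27 + 9*((5*j)*(-1)) = 27 + 9*(-5*j) = 27 - 45*j)
L(X) = -4 + 2*X (L(X) = 4 + 2*(-4 + X) = 4 + (-8 + 2*X) = -4 + 2*X)
l(a) = 2268 (l(a) = -6*(-4 + 2*(-5))*(27 - 45*0) = -6*(-4 - 10)*(27 + 0) = -(-84)*27 = -6*(-378) = 2268)
(29971 + l(-164)) + (7773 + 15727) = (29971 + 2268) + (7773 + 15727) = 32239 + 23500 = 55739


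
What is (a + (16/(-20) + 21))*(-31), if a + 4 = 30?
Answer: -7161/5 ≈ -1432.2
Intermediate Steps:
a = 26 (a = -4 + 30 = 26)
(a + (16/(-20) + 21))*(-31) = (26 + (16/(-20) + 21))*(-31) = (26 + (16*(-1/20) + 21))*(-31) = (26 + (-⅘ + 21))*(-31) = (26 + 101/5)*(-31) = (231/5)*(-31) = -7161/5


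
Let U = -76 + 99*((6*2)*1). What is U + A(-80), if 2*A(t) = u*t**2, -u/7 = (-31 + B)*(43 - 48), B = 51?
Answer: 2241112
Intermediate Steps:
u = 700 (u = -7*(-31 + 51)*(43 - 48) = -140*(-5) = -7*(-100) = 700)
A(t) = 350*t**2 (A(t) = (700*t**2)/2 = 350*t**2)
U = 1112 (U = -76 + 99*(12*1) = -76 + 99*12 = -76 + 1188 = 1112)
U + A(-80) = 1112 + 350*(-80)**2 = 1112 + 350*6400 = 1112 + 2240000 = 2241112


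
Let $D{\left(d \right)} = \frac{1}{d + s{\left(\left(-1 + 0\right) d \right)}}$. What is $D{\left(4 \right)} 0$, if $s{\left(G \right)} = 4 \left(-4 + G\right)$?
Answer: $0$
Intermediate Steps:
$s{\left(G \right)} = -16 + 4 G$
$D{\left(d \right)} = \frac{1}{-16 - 3 d}$ ($D{\left(d \right)} = \frac{1}{d + \left(-16 + 4 \left(-1 + 0\right) d\right)} = \frac{1}{d + \left(-16 + 4 \left(- d\right)\right)} = \frac{1}{d - \left(16 + 4 d\right)} = \frac{1}{-16 - 3 d}$)
$D{\left(4 \right)} 0 = \frac{1}{-16 - 12} \cdot 0 = \frac{1}{-28} \cdot 0 = \left(- \frac{1}{28}\right) 0 = 0$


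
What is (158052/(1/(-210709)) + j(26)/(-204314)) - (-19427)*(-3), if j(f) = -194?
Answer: -3402138366030296/102157 ≈ -3.3303e+10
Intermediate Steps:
(158052/(1/(-210709)) + j(26)/(-204314)) - (-19427)*(-3) = (158052/(1/(-210709)) - 194/(-204314)) - (-19427)*(-3) = (158052/(-1/210709) - 194*(-1/204314)) - 1*58281 = (158052*(-210709) + 97/102157) - 58281 = (-33302978868 + 97/102157) - 58281 = -3402132412218179/102157 - 58281 = -3402138366030296/102157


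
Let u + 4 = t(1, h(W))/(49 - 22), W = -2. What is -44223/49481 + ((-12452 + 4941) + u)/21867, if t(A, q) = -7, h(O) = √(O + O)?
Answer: -36149945879/29214027729 ≈ -1.2374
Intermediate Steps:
h(O) = √2*√O (h(O) = √(2*O) = √2*√O)
u = -115/27 (u = -4 - 7/(49 - 22) = -4 - 7/27 = -115/27 ≈ -4.2593)
-44223/49481 + ((-12452 + 4941) + u)/21867 = -44223/49481 + ((-12452 + 4941) - 115/27)/21867 = -44223*1/49481 + (-7511 - 115/27)*(1/21867) = -44223/49481 - 202912/27*1/21867 = -44223/49481 - 202912/590409 = -36149945879/29214027729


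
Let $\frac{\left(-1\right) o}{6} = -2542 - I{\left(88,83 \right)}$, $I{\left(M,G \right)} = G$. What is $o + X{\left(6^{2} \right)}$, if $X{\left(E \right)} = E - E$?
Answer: $15750$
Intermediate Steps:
$X{\left(E \right)} = 0$
$o = 15750$ ($o = - 6 \left(-2542 - 83\right) = \left(-6\right) \left(-2625\right) = 15750$)
$o + X{\left(6^{2} \right)} = 15750 + 0 = 15750$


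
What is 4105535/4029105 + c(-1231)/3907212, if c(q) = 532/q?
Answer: 109703942571062/107661669310417 ≈ 1.0190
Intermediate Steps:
4105535/4029105 + c(-1231)/3907212 = 4105535/4029105 + (532/(-1231))/3907212 = 4105535*(1/4029105) + (532*(-1/1231))*(1/3907212) = 821107/805821 - 532/1231*1/3907212 = 821107/805821 - 133/1202444493 = 109703942571062/107661669310417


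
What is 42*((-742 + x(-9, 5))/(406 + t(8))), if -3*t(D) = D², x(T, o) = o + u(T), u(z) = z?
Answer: -46998/577 ≈ -81.452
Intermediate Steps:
x(T, o) = T + o (x(T, o) = o + T = T + o)
t(D) = -D²/3
42*((-742 + x(-9, 5))/(406 + t(8))) = 42*((-742 + (-9 + 5))/(406 - ⅓*8²)) = 42*((-742 - 4)/(406 - ⅓*64)) = 42*(-746/(406 - 64/3)) = 42*(-746/1154/3) = 42*(-746*3/1154) = 42*(-1119/577) = -46998/577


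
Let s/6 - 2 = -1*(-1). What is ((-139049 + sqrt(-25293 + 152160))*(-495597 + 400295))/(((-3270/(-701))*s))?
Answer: 4644702553199/29430 - 33403351*sqrt(126867)/29430 ≈ 1.5742e+8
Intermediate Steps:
s = 18 (s = 12 + 6*(-1*(-1)) = 12 + 6*1 = 12 + 6 = 18)
((-139049 + sqrt(-25293 + 152160))*(-495597 + 400295))/(((-3270/(-701))*s)) = ((-139049 + sqrt(-25293 + 152160))*(-495597 + 400295))/((-3270/(-701)*18)) = ((-139049 + sqrt(126867))*(-95302))/((-3270*(-1/701)*18)) = (13251647798 - 95302*sqrt(126867))/(((3270/701)*18)) = (13251647798 - 95302*sqrt(126867))/(58860/701) = (13251647798 - 95302*sqrt(126867))*(701/58860) = 4644702553199/29430 - 33403351*sqrt(126867)/29430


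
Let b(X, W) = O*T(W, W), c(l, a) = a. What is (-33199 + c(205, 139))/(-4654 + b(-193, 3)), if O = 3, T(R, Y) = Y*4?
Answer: 16530/2309 ≈ 7.1589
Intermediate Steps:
T(R, Y) = 4*Y
b(X, W) = 12*W (b(X, W) = 3*(4*W) = 12*W)
(-33199 + c(205, 139))/(-4654 + b(-193, 3)) = (-33199 + 139)/(-4654 + 12*3) = -33060/(-4654 + 36) = -33060/(-4618) = -33060*(-1/4618) = 16530/2309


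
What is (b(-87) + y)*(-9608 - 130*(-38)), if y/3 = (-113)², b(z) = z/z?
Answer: -178821744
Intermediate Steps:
b(z) = 1
y = 38307 (y = 3*(-113)² = 3*12769 = 38307)
(b(-87) + y)*(-9608 - 130*(-38)) = (1 + 38307)*(-9608 - 130*(-38)) = 38308*(-9608 + 4940) = 38308*(-4668) = -178821744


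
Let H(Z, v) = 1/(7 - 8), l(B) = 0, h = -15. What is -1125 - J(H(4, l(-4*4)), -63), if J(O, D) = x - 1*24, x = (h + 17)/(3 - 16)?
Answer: -14311/13 ≈ -1100.8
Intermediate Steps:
H(Z, v) = -1 (H(Z, v) = 1/(-1) = -1)
x = -2/13 (x = (-15 + 17)/(3 - 16) = 2/(-13) = 2*(-1/13) = -2/13 ≈ -0.15385)
J(O, D) = -314/13 (J(O, D) = -2/13 - 1*24 = -2/13 - 24 = -314/13)
-1125 - J(H(4, l(-4*4)), -63) = -1125 - 1*(-314/13) = -1125 + 314/13 = -14311/13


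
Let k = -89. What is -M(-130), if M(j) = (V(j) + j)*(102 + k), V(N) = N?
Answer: 3380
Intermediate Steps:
M(j) = 26*j (M(j) = (j + j)*(102 - 89) = (2*j)*13 = 26*j)
-M(-130) = -26*(-130) = -1*(-3380) = 3380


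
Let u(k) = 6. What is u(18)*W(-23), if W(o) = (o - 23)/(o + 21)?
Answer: 138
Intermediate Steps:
W(o) = (-23 + o)/(21 + o)
u(18)*W(-23) = 6*((-23 - 23)/(21 - 23)) = 6*(-46/(-2)) = 6*(-½*(-46)) = 6*23 = 138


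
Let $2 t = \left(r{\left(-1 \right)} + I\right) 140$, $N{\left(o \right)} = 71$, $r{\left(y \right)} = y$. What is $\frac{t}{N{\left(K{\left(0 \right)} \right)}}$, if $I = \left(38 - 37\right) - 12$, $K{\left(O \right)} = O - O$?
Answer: $- \frac{840}{71} \approx -11.831$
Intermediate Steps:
$K{\left(O \right)} = 0$
$I = -11$ ($I = 1 - 12 = -11$)
$t = -840$ ($t = \frac{\left(-1 - 11\right) 140}{2} = \frac{\left(-12\right) 140}{2} = \frac{1}{2} \left(-1680\right) = -840$)
$\frac{t}{N{\left(K{\left(0 \right)} \right)}} = - \frac{840}{71}$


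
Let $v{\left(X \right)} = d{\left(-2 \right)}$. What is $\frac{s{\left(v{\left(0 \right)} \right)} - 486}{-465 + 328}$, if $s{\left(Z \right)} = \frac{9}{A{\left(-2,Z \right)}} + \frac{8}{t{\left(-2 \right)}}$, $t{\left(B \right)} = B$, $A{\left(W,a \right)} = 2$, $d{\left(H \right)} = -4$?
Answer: $\frac{971}{274} \approx 3.5438$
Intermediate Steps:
$v{\left(X \right)} = -4$
$s{\left(Z \right)} = \frac{1}{2}$ ($s{\left(Z \right)} = \frac{9}{2} + \frac{8}{-2} = 9 \cdot \frac{1}{2} + 8 \left(- \frac{1}{2}\right) = \frac{9}{2} - 4 = \frac{1}{2}$)
$\frac{s{\left(v{\left(0 \right)} \right)} - 486}{-465 + 328} = \frac{\frac{1}{2} - 486}{-465 + 328} = - \frac{971}{2 \left(-137\right)} = \left(- \frac{971}{2}\right) \left(- \frac{1}{137}\right) = \frac{971}{274}$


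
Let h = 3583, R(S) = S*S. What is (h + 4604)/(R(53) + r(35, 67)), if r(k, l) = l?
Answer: 8187/2876 ≈ 2.8467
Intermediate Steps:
R(S) = S²
(h + 4604)/(R(53) + r(35, 67)) = (3583 + 4604)/(53² + 67) = 8187/(2809 + 67) = 8187/2876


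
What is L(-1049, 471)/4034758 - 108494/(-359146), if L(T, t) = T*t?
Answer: 130150268959/724533598334 ≈ 0.17963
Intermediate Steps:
L(-1049, 471)/4034758 - 108494/(-359146) = -1049*471/4034758 - 108494/(-359146) = -494079*1/4034758 - 108494*(-1/359146) = -494079/4034758 + 54247/179573 = 130150268959/724533598334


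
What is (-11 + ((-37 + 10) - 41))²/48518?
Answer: 6241/48518 ≈ 0.12863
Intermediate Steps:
(-11 + ((-37 + 10) - 41))²/48518 = (-11 + (-27 - 41))²*(1/48518) = (-11 - 68)²*(1/48518) = (-79)²*(1/48518) = 6241*(1/48518) = 6241/48518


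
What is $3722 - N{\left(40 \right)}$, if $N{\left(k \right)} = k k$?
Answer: $2122$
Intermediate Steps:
$N{\left(k \right)} = k^{2}$
$3722 - N{\left(40 \right)} = 3722 - 40^{2} = 3722 - 1600 = 2122$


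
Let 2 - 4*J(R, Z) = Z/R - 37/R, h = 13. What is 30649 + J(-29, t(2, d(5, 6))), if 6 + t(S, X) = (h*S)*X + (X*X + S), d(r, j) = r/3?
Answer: 7999531/261 ≈ 30650.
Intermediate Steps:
d(r, j) = r/3 (d(r, j) = r*(1/3) = r/3)
t(S, X) = -6 + S + X**2 + 13*S*X (t(S, X) = -6 + ((13*S)*X + (X*X + S)) = -6 + (13*S*X + (X**2 + S)) = -6 + (13*S*X + (S + X**2)) = -6 + (S + X**2 + 13*S*X) = -6 + S + X**2 + 13*S*X)
J(R, Z) = 1/2 + 37/(4*R) - Z/(4*R) (J(R, Z) = 1/2 - (Z/R - 37/R)/4 = 1/2 - (-37/R + Z/R)/4 = 1/2 + (37/(4*R) - Z/(4*R)) = 1/2 + 37/(4*R) - Z/(4*R))
30649 + J(-29, t(2, d(5, 6))) = 30649 + (1/4)*(37 - (-6 + 2 + ((1/3)*5)**2 + 13*2*((1/3)*5)) + 2*(-29))/(-29) = 30649 + (1/4)*(-1/29)*(37 - (-6 + 2 + (5/3)**2 + 13*2*(5/3)) - 58) = 30649 + (1/4)*(-1/29)*(37 - (-6 + 2 + 25/9 + 130/3) - 58) = 30649 + (1/4)*(-1/29)*(37 - 1*379/9 - 58) = 30649 + (1/4)*(-1/29)*(37 - 379/9 - 58) = 30649 + (1/4)*(-1/29)*(-568/9) = 30649 + 142/261 = 7999531/261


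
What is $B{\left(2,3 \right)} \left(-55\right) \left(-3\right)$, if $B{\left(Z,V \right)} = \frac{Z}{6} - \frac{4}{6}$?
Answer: $-55$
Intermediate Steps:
$B{\left(Z,V \right)} = - \frac{2}{3} + \frac{Z}{6}$ ($B{\left(Z,V \right)} = Z \frac{1}{6} - \frac{2}{3} = \frac{Z}{6} - \frac{2}{3} = - \frac{2}{3} + \frac{Z}{6}$)
$B{\left(2,3 \right)} \left(-55\right) \left(-3\right) = \left(- \frac{2}{3} + \frac{1}{6} \cdot 2\right) \left(-55\right) \left(-3\right) = \left(- \frac{2}{3} + \frac{1}{3}\right) \left(-55\right) \left(-3\right) = \left(- \frac{1}{3}\right) \left(-55\right) \left(-3\right) = \frac{55}{3} \left(-3\right) = -55$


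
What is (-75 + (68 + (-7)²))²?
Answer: 1764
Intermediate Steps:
(-75 + (68 + (-7)²))² = (-75 + (68 + 49))² = (-75 + 117)² = 42² = 1764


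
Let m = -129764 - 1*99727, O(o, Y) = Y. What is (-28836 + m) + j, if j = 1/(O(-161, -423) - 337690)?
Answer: -87343716952/338113 ≈ -2.5833e+5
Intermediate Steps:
m = -229491 (m = -129764 - 99727 = -229491)
j = -1/338113 (j = 1/(-423 - 337690) = 1/(-338113) = -1/338113 ≈ -2.9576e-6)
(-28836 + m) + j = (-28836 - 229491) - 1/338113 = -258327 - 1/338113 = -87343716952/338113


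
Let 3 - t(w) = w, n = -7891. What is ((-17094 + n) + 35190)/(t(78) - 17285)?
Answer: -2041/3472 ≈ -0.58785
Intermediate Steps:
t(w) = 3 - w
((-17094 + n) + 35190)/(t(78) - 17285) = ((-17094 - 7891) + 35190)/((3 - 1*78) - 17285) = (-24985 + 35190)/((3 - 78) - 17285) = 10205/(-75 - 17285) = 10205/(-17360) = 10205*(-1/17360) = -2041/3472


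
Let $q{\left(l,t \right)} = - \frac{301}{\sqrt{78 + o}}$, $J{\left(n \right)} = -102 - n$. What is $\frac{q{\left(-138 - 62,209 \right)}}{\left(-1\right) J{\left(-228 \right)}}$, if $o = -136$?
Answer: $- \frac{43 i \sqrt{58}}{1044} \approx - 0.31368 i$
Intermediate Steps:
$q{\left(l,t \right)} = \frac{301 i \sqrt{58}}{58}$ ($q{\left(l,t \right)} = - \frac{301}{\sqrt{78 - 136}} = - \frac{301}{\sqrt{-58}} = - \frac{301}{i \sqrt{58}} = - 301 \left(- \frac{i \sqrt{58}}{58}\right) = \frac{301 i \sqrt{58}}{58}$)
$\frac{q{\left(-138 - 62,209 \right)}}{\left(-1\right) J{\left(-228 \right)}} = \frac{\frac{301}{58} i \sqrt{58}}{\left(-1\right) \left(-102 - -228\right)} = \frac{\frac{301}{58} i \sqrt{58}}{\left(-1\right) \left(-102 + 228\right)} = \frac{\frac{301}{58} i \sqrt{58}}{\left(-1\right) 126} = \frac{\frac{301}{58} i \sqrt{58}}{-126} = \frac{301 i \sqrt{58}}{58} \left(- \frac{1}{126}\right) = - \frac{43 i \sqrt{58}}{1044}$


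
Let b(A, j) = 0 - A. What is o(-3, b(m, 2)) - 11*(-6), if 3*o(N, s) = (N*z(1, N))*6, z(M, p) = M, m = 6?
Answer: 60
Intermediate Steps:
b(A, j) = -A
o(N, s) = 2*N (o(N, s) = ((N*1)*6)/3 = (N*6)/3 = (6*N)/3 = 2*N)
o(-3, b(m, 2)) - 11*(-6) = 2*(-3) - 11*(-6) = -6 + 66 = 60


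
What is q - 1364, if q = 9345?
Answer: 7981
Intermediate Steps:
q - 1364 = 9345 - 1364 = 7981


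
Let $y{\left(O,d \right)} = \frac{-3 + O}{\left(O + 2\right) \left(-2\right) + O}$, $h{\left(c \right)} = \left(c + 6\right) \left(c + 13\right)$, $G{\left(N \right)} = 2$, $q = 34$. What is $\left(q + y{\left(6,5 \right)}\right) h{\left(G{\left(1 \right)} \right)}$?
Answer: $4044$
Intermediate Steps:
$h{\left(c \right)} = \left(6 + c\right) \left(13 + c\right)$
$y{\left(O,d \right)} = \frac{-3 + O}{-4 - O}$ ($y{\left(O,d \right)} = \frac{-3 + O}{\left(2 + O\right) \left(-2\right) + O} = \frac{-3 + O}{\left(-4 - 2 O\right) + O} = \frac{-3 + O}{-4 - O}$)
$\left(q + y{\left(6,5 \right)}\right) h{\left(G{\left(1 \right)} \right)} = \left(34 + \frac{3 - 6}{4 + 6}\right) \left(78 + 2^{2} + 19 \cdot 2\right) = \left(34 + \frac{3 - 6}{10}\right) \left(78 + 4 + 38\right) = \left(34 + \frac{1}{10} \left(-3\right)\right) 120 = \left(34 - \frac{3}{10}\right) 120 = \frac{337}{10} \cdot 120 = 4044$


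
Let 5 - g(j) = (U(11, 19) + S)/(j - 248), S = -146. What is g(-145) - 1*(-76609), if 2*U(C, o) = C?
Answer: 60218323/786 ≈ 76614.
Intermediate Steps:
U(C, o) = C/2
g(j) = 5 + 281/(2*(-248 + j)) (g(j) = 5 - ((½)*11 - 146)/(j - 248) = 5 - (11/2 - 146)/(-248 + j) = 5 - (-281)/(2*(-248 + j)) = 5 + 281/(2*(-248 + j)))
g(-145) - 1*(-76609) = (-2199 + 10*(-145))/(2*(-248 - 145)) - 1*(-76609) = (½)*(-2199 - 1450)/(-393) + 76609 = (½)*(-1/393)*(-3649) + 76609 = 3649/786 + 76609 = 60218323/786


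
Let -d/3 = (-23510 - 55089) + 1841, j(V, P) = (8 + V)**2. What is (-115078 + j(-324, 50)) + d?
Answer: 215052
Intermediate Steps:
d = 230274 (d = -3*((-23510 - 55089) + 1841) = -3*(-78599 + 1841) = -3*(-76758) = 230274)
(-115078 + j(-324, 50)) + d = (-115078 + (8 - 324)**2) + 230274 = (-115078 + (-316)**2) + 230274 = (-115078 + 99856) + 230274 = -15222 + 230274 = 215052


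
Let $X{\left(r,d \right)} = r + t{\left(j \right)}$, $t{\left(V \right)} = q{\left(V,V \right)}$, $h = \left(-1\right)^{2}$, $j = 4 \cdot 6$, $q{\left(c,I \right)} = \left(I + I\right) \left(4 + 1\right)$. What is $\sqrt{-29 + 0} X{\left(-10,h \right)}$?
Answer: $230 i \sqrt{29} \approx 1238.6 i$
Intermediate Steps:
$q{\left(c,I \right)} = 10 I$ ($q{\left(c,I \right)} = 2 I 5 = 10 I$)
$j = 24$
$h = 1$
$t{\left(V \right)} = 10 V$
$X{\left(r,d \right)} = 240 + r$ ($X{\left(r,d \right)} = r + 10 \cdot 24 = r + 240 = 240 + r$)
$\sqrt{-29 + 0} X{\left(-10,h \right)} = \sqrt{-29 + 0} \left(240 - 10\right) = \sqrt{-29} \cdot 230 = i \sqrt{29} \cdot 230 = 230 i \sqrt{29}$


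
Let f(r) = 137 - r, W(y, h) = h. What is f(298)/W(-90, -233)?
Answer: 161/233 ≈ 0.69099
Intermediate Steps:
f(298)/W(-90, -233) = (137 - 1*298)/(-233) = (137 - 298)*(-1/233) = -161*(-1/233) = 161/233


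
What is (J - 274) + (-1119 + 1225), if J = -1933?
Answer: -2101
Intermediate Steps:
(J - 274) + (-1119 + 1225) = (-1933 - 274) + (-1119 + 1225) = -2207 + 106 = -2101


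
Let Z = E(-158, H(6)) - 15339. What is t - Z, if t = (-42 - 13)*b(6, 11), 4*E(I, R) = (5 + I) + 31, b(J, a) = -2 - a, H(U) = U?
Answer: 32169/2 ≈ 16085.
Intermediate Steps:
E(I, R) = 9 + I/4 (E(I, R) = ((5 + I) + 31)/4 = (36 + I)/4 = 9 + I/4)
t = 715 (t = (-42 - 13)*(-2 - 1*11) = -55*(-2 - 11) = -55*(-13) = 715)
Z = -30739/2 (Z = (9 + (¼)*(-158)) - 15339 = (9 - 79/2) - 15339 = -61/2 - 15339 = -30739/2 ≈ -15370.)
t - Z = 715 - 1*(-30739/2) = 715 + 30739/2 = 32169/2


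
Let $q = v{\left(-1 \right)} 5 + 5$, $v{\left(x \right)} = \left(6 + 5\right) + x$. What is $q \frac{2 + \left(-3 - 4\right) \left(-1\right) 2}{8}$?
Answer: $110$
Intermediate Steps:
$v{\left(x \right)} = 11 + x$
$q = 55$ ($q = \left(11 - 1\right) 5 + 5 = 10 \cdot 5 + 5 = 50 + 5 = 55$)
$q \frac{2 + \left(-3 - 4\right) \left(-1\right) 2}{8} = 55 \frac{2 + \left(-3 - 4\right) \left(-1\right) 2}{8} = 55 \left(2 + \left(-7\right) \left(-1\right) 2\right) \frac{1}{8} = 55 \left(2 + 7 \cdot 2\right) \frac{1}{8} = 55 \left(2 + 14\right) \frac{1}{8} = 55 \cdot 16 \cdot \frac{1}{8} = 55 \cdot 2 = 110$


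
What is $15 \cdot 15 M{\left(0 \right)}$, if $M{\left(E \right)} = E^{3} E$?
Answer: $0$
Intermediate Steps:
$M{\left(E \right)} = E^{4}$
$15 \cdot 15 M{\left(0 \right)} = 15 \cdot 15 \cdot 0^{4} = 225 \cdot 0 = 0$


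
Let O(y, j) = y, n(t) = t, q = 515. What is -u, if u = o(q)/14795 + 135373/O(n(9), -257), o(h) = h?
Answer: -400569634/26631 ≈ -15041.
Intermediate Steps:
u = 400569634/26631 (u = 515/14795 + 135373/9 = 515*(1/14795) + 135373*(⅑) = 103/2959 + 135373/9 = 400569634/26631 ≈ 15041.)
-u = -1*400569634/26631 = -400569634/26631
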